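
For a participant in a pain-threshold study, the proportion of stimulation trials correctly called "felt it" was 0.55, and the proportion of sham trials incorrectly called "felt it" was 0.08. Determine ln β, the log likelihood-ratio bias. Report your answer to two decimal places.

z(0.55) = 0.126, z(0.08) = -1.405
ln β = −½·[z(H)² − z(FA)²] = −0.5 × (0.016 − 1.974) = 0.979

ln β = 0.98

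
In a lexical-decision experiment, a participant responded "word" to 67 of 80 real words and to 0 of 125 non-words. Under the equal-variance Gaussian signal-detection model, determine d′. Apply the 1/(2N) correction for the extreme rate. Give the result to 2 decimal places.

The false-alarm rate is 0/125 = 0, so apply the 1/(2N) correction: FA → 1/(2·125) = 0.00400.
z(H) = z(0.83750) = 0.984
z(FA) = z(0.00400) = -2.652
d' = 0.984 − (-2.652) = 3.636

d′ = 3.64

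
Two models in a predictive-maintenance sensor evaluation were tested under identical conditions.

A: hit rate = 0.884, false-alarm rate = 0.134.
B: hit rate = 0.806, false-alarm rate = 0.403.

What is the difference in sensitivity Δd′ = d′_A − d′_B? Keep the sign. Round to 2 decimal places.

Δd′ = 1.19

A: z(0.884) = 1.195, z(0.134) = -1.108, d' = 2.303
B: z(0.806) = 0.863, z(0.403) = -0.246, d' = 1.109
Δd' = d'_A − d'_B = 2.303 − 1.109 = 1.194
A has the higher sensitivity.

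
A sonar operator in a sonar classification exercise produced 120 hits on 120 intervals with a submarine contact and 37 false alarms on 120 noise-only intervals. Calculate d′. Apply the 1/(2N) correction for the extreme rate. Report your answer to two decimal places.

The hit rate is 120/120 = 1, so apply the 1/(2N) correction: H → 1 − 1/(2·120) = 0.99583.
z(H) = z(0.99583) = 2.638
z(FA) = z(0.30833) = -0.501
d' = 2.638 − (-0.501) = 3.139

d′ = 3.14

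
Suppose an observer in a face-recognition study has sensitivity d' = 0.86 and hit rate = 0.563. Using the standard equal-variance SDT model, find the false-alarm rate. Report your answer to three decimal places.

z(hit rate) = z(0.563) = 0.1586
z(FA) = z(H) − d' = 0.1586 − 0.86 = -0.7014
false-alarm rate = Φ(-0.7014) = 0.2415

false-alarm rate = 0.242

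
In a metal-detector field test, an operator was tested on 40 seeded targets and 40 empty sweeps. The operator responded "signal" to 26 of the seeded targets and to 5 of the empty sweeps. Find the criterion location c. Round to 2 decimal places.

c = 0.38

H = 26/40 = 0.6500
FA = 5/40 = 0.1250
z(0.6500) = 0.385, z(0.1250) = -1.150
c = −½·[z(H) + z(FA)] = −0.5 × (0.385 + (-1.150)) = 0.3825
c > 0: the operator has a conservative response bias.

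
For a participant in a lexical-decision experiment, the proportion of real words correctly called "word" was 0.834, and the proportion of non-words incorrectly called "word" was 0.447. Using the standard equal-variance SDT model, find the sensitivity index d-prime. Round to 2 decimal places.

d-prime = 1.10

z(0.834) = 0.9701, z(0.447) = -0.1332
d' = z(H) − z(FA) = 0.9701 − (-0.1332) = 1.1033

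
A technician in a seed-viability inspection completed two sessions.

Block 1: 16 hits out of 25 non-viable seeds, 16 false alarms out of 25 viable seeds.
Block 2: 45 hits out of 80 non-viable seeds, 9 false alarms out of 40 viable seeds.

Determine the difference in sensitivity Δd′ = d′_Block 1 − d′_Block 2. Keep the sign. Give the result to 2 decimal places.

Block 1: z(0.6400) = 0.358, z(0.6400) = 0.358, d' = 0.000
Block 2: z(0.5625) = 0.157, z(0.2250) = -0.755, d' = 0.912
Δd' = d'_Block 1 − d'_Block 2 = 0.000 − 0.912 = -0.912
Block 2 has the higher sensitivity.

Δd′ = -0.91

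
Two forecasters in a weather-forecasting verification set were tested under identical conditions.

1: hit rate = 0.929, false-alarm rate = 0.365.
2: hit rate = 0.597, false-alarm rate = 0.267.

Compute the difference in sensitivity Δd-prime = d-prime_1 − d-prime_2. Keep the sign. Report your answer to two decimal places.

1: z(0.929) = 1.468, z(0.365) = -0.345, d' = 1.813
2: z(0.597) = 0.246, z(0.267) = -0.622, d' = 0.868
Δd' = d'_1 − d'_2 = 1.813 − 0.868 = 0.945
1 has the higher sensitivity.

Δd-prime = 0.95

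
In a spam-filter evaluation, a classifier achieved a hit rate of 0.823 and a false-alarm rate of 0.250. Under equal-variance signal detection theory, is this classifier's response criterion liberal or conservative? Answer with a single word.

liberal

z(H) = 0.927, z(FA) = -0.674
c = −½·(z(H) + z(FA)) = -0.1265
c < 0 → liberal criterion (biased toward responding “yes”).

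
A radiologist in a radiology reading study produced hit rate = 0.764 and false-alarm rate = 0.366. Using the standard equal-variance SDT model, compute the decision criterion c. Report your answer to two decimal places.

z(H) = 0.7192
z(FA) = -0.3425
c = −½·[z(H) + z(FA)] = −0.5 × (0.7192 + (-0.3425)) = -0.18835
c < 0: the radiologist has a liberal response bias.

c = -0.19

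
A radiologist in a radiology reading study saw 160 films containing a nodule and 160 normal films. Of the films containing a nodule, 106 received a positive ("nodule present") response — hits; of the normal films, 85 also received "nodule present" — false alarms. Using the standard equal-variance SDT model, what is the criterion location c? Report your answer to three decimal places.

H = 106/160 = 0.6625
FA = 85/160 = 0.5312
z(H) = z(0.6625) = 0.4193
z(FA) = z(0.5312) = 0.0783
c = −½·[z(H) + z(FA)] = −0.5 × (0.4193 + 0.0783) = -0.2488
c < 0: the radiologist has a liberal response bias.

c = -0.249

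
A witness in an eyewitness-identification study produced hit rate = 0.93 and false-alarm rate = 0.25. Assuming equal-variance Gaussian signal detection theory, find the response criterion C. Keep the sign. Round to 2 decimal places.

C = -0.40

Φ⁻¹(H) = 1.476
Φ⁻¹(FA) = -0.674
c = −½·[z(H) + z(FA)] = −0.5 × (1.476 + (-0.674)) = -0.401
c < 0: the witness has a liberal response bias.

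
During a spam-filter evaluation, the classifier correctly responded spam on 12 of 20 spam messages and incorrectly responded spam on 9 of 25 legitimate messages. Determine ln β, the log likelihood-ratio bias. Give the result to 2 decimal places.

H = 12/20 = 0.6000
FA = 9/25 = 0.3600
z(H) = z(0.6000) = 0.253
z(FA) = z(0.3600) = -0.358
ln β = −½·[z(H)² − z(FA)²] = −0.5 × (0.064 − 0.128) = 0.032

ln β = 0.03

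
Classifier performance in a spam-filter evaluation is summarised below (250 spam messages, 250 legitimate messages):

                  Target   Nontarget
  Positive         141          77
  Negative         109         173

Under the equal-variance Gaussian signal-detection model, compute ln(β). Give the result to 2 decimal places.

ln β = 0.11

H = 141/250 = 0.5640
FA = 77/250 = 0.3080
z(H) = 0.161
z(FA) = -0.502
ln β = −½·[z(H)² − z(FA)²] = −0.5 × (0.026 − 0.252) = 0.113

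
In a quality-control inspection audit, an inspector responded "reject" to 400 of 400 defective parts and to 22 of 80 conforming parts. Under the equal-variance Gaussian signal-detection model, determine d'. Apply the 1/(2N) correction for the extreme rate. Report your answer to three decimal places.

d' = 3.621

The hit rate is 400/400 = 1, so apply the 1/(2N) correction: H → 1 − 1/(2·400) = 0.99875.
z(H) = z(0.99875) = 3.0233
z(FA) = z(0.27500) = -0.5978
d' = 3.0233 − (-0.5978) = 3.6211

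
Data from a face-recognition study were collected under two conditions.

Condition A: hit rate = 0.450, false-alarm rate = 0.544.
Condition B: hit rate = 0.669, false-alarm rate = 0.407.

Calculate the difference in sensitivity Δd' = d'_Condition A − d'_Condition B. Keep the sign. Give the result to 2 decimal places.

Condition A: z(0.450) = -0.126, z(0.544) = 0.111, d' = -0.237
Condition B: z(0.669) = 0.437, z(0.407) = -0.235, d' = 0.672
Δd' = d'_Condition A − d'_Condition B = -0.237 − 0.672 = -0.909
Condition B has the higher sensitivity.

Δd' = -0.91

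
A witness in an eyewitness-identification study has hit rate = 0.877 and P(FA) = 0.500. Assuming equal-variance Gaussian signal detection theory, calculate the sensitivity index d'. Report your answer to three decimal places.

z(H) = z(0.877) = 1.1601
z(FA) = z(0.500) = 0.0000
d' = z(H) − z(FA) = 1.1601 − 0.0000 = 1.1601

d' = 1.160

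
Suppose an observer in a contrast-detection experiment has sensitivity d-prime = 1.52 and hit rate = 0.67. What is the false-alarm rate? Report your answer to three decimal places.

z(hit rate) = z(0.67) = 0.4399
z(FA) = z(H) − d' = 0.4399 − 1.52 = -1.0801
false-alarm rate = Φ(-1.0801) = 0.1400

false-alarm rate = 0.140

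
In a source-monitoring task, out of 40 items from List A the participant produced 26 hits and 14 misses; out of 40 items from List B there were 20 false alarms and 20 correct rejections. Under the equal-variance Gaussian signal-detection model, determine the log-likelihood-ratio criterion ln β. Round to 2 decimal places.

ln β = -0.07

H = 26/40 = 0.6500
FA = 20/40 = 0.5000
z(H) = z(0.6500) = 0.385
z(FA) = z(0.5000) = 0.000
ln β = −½·[z(H)² − z(FA)²] = −0.5 × (0.148 − 0.000) = -0.074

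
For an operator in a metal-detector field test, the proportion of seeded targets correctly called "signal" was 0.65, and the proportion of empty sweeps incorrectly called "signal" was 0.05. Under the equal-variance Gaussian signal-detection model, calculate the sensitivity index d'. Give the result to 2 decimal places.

Φ⁻¹(0.65) = 0.385, Φ⁻¹(0.05) = -1.645
d' = z(H) − z(FA) = 0.385 − (-1.645) = 2.030

d' = 2.03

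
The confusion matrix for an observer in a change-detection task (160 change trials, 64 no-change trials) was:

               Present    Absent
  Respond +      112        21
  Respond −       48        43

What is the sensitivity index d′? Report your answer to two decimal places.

d′ = 0.97

H = 112/160 = 0.7000
FA = 21/64 = 0.3281
z(H) = z(0.7000) = 0.5244
z(FA) = z(0.3281) = -0.4452
d' = z(H) − z(FA) = 0.5244 − (-0.4452) = 0.9696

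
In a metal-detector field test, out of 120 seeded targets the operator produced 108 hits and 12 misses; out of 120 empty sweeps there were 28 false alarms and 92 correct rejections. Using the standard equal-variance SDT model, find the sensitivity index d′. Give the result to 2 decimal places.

d′ = 2.01

H = 108/120 = 0.9000
FA = 28/120 = 0.2333
z(H) = 1.282
z(FA) = -0.728
d' = z(H) − z(FA) = 1.282 − (-0.728) = 2.010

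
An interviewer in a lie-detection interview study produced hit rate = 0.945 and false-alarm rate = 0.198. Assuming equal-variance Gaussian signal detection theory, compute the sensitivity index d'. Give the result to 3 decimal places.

z(H) = z(0.945) = 1.5982
z(FA) = z(0.198) = -0.8488
d' = z(H) − z(FA) = 1.5982 − (-0.8488) = 2.4470

d' = 2.447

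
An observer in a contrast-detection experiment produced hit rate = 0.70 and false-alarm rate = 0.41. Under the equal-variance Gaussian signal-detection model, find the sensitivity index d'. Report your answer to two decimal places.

z(0.70) = 0.5244, z(0.41) = -0.2275
d' = z(H) − z(FA) = 0.5244 − (-0.2275) = 0.7519

d' = 0.75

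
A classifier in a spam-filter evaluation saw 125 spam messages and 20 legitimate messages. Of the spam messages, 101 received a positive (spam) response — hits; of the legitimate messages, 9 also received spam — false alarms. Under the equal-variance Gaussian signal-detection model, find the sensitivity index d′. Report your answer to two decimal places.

H = 101/125 = 0.8080
FA = 9/20 = 0.4500
z(H) = 0.8705
z(FA) = -0.1257
d' = z(H) − z(FA) = 0.8705 − (-0.1257) = 0.9962

d′ = 1.00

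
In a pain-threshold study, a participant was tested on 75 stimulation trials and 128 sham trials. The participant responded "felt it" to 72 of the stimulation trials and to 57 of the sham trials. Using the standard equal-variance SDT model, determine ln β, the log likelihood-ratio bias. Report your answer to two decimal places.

ln β = -1.52

H = 72/75 = 0.9600
FA = 57/128 = 0.4453
z(0.9600) = 1.751, z(0.4453) = -0.138
ln β = −½·[z(H)² − z(FA)²] = −0.5 × (3.066 − 0.019) = -1.5235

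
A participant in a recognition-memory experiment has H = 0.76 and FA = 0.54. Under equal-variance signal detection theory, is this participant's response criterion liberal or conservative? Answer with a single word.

liberal

z(H) = 0.706, z(FA) = 0.100
c = −½·(z(H) + z(FA)) = -0.403
c < 0 → liberal criterion (biased toward responding “yes”).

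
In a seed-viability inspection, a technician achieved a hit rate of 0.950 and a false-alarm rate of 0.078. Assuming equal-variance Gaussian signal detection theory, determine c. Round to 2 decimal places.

Φ⁻¹(0.950) = 1.645, Φ⁻¹(0.078) = -1.419
c = −½·[z(H) + z(FA)] = −0.5 × (1.645 + (-1.419)) = -0.113
c < 0: the technician has a liberal response bias.

c = -0.11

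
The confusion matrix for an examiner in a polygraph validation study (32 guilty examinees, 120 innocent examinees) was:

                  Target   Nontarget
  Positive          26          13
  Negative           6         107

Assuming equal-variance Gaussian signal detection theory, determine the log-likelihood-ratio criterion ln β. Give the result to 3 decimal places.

ln β = 0.370

H = 26/32 = 0.8125
FA = 13/120 = 0.1083
z(H) = 0.8871
z(FA) = -1.2356
ln β = −½·[z(H)² − z(FA)²] = −0.5 × (0.7869 − 1.5267) = 0.3699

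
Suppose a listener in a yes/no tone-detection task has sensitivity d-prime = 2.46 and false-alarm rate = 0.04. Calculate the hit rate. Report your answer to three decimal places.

hit rate = 0.761

z(false-alarm rate) = z(0.04) = -1.7507
z(H) = z(FA) + d' = -1.7507 + 2.46 = 0.7093
hit rate = Φ(0.7093) = 0.7609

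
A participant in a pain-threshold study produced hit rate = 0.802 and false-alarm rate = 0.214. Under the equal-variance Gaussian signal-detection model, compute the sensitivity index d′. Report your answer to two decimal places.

Φ⁻¹(0.802) = 0.8488, Φ⁻¹(0.214) = -0.7926
d' = z(H) − z(FA) = 0.8488 − (-0.7926) = 1.6414

d′ = 1.64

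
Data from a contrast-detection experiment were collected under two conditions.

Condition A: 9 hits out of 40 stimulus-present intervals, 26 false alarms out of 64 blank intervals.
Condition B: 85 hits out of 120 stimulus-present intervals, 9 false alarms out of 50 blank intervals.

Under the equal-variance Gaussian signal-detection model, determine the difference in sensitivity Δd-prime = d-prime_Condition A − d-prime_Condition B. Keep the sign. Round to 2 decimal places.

Condition A: z(0.2250) = -0.755, z(0.4062) = -0.237, d' = -0.518
Condition B: z(0.7083) = 0.548, z(0.1800) = -0.915, d' = 1.463
Δd' = d'_Condition A − d'_Condition B = -0.518 − 1.463 = -1.981
Condition B has the higher sensitivity.

Δd-prime = -1.98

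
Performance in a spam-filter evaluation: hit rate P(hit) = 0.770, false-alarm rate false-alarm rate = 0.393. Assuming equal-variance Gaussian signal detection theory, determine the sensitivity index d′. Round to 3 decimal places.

d′ = 1.010

z(H) = 0.7388
z(FA) = -0.2715
d' = z(H) − z(FA) = 0.7388 − (-0.2715) = 1.0103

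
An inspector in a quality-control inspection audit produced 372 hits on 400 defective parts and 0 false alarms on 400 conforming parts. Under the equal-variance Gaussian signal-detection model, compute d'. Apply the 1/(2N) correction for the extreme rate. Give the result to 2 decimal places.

The false-alarm rate is 0/400 = 0, so apply the 1/(2N) correction: FA → 1/(2·400) = 0.00125.
z(H) = z(0.93000) = 1.476
z(FA) = z(0.00125) = -3.023
d' = 1.476 − (-3.023) = 4.499

d' = 4.50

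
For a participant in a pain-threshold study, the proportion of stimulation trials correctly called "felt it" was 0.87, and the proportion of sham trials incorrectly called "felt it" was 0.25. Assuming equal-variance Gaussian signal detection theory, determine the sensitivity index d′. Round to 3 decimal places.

Φ⁻¹(0.87) = 1.1264, Φ⁻¹(0.25) = -0.6745
d' = z(H) − z(FA) = 1.1264 − (-0.6745) = 1.8009

d′ = 1.801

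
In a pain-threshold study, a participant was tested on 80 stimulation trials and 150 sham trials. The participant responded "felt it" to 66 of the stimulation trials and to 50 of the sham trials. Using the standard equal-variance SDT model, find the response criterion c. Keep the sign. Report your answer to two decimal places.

c = -0.25

H = 66/80 = 0.8250
FA = 50/150 = 0.3333
Φ⁻¹(H) = 0.9346
Φ⁻¹(FA) = -0.4308
c = −½·[z(H) + z(FA)] = −0.5 × (0.9346 + (-0.4308)) = -0.2519
c < 0: the participant has a liberal response bias.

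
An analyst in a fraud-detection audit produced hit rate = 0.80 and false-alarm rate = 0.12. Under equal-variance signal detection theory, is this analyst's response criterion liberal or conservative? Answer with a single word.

z(H) = 0.842, z(FA) = -1.175
c = −½·(z(H) + z(FA)) = 0.1665
c > 0 → conservative criterion (biased toward responding “no”).

conservative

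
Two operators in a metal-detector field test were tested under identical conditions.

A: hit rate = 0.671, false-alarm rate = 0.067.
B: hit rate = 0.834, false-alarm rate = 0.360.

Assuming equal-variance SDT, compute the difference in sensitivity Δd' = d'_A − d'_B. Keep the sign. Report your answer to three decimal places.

A: z(0.671) = 0.4427, z(0.067) = -1.4985, d' = 1.9412
B: z(0.834) = 0.9701, z(0.360) = -0.3585, d' = 1.3286
Δd' = d'_A − d'_B = 1.9412 − 1.3286 = 0.6126
A has the higher sensitivity.

Δd' = 0.613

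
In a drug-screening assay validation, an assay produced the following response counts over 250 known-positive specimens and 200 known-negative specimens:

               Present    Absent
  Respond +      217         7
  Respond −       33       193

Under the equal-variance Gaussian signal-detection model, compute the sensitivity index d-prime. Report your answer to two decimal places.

d-prime = 2.93

H = 217/250 = 0.8680
FA = 7/200 = 0.0350
Φ⁻¹(0.8680) = 1.117, Φ⁻¹(0.0350) = -1.812
d' = z(H) − z(FA) = 1.117 − (-1.812) = 2.929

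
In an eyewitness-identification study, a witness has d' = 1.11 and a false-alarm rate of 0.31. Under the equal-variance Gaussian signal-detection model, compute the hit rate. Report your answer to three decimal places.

z(false-alarm rate) = z(0.31) = -0.4959
z(H) = z(FA) + d' = -0.4959 + 1.11 = 0.6141
hit rate = Φ(0.6141) = 0.7304

hit rate = 0.730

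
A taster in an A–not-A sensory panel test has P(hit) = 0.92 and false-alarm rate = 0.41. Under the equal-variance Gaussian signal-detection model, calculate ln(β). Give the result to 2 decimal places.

z(H) = 1.405
z(FA) = -0.228
ln β = −½·[z(H)² − z(FA)²] = −0.5 × (1.974 − 0.052) = -0.961

ln β = -0.96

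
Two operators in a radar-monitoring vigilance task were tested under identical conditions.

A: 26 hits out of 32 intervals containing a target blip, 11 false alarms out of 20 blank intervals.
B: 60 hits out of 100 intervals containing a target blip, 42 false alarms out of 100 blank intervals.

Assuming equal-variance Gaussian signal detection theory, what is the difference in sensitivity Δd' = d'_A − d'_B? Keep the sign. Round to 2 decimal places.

Δd' = 0.31

A: z(0.8125) = 0.887, z(0.5500) = 0.126, d' = 0.761
B: z(0.6000) = 0.253, z(0.4200) = -0.202, d' = 0.455
Δd' = d'_A − d'_B = 0.761 − 0.455 = 0.306
A has the higher sensitivity.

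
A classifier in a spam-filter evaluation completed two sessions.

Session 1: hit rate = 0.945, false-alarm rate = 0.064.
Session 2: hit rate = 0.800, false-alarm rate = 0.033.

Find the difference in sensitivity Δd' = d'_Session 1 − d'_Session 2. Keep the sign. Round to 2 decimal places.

Session 1: z(0.945) = 1.598, z(0.064) = -1.522, d' = 3.120
Session 2: z(0.800) = 0.842, z(0.033) = -1.838, d' = 2.680
Δd' = d'_Session 1 − d'_Session 2 = 3.120 − 2.680 = 0.440
Session 1 has the higher sensitivity.

Δd' = 0.44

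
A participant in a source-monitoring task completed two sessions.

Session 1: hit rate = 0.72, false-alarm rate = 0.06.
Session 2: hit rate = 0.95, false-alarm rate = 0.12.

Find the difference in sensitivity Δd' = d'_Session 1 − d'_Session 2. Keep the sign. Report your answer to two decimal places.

Δd' = -0.68

Session 1: z(0.72) = 0.583, z(0.06) = -1.555, d' = 2.138
Session 2: z(0.95) = 1.645, z(0.12) = -1.175, d' = 2.820
Δd' = d'_Session 1 − d'_Session 2 = 2.138 − 2.820 = -0.682
Session 2 has the higher sensitivity.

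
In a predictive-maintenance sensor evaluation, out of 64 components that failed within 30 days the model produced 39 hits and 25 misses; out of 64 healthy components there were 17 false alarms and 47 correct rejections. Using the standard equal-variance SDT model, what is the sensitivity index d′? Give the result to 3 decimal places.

H = 39/64 = 0.6094
FA = 17/64 = 0.2656
z(H) = 0.2778
z(FA) = -0.6262
d' = z(H) − z(FA) = 0.2778 − (-0.6262) = 0.9040

d′ = 0.904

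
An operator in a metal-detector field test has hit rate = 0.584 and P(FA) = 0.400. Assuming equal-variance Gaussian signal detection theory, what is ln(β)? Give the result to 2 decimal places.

Φ⁻¹(H) = 0.212
Φ⁻¹(FA) = -0.253
ln β = −½·[z(H)² − z(FA)²] = −0.5 × (0.045 − 0.064) = 0.0095

ln β = 0.01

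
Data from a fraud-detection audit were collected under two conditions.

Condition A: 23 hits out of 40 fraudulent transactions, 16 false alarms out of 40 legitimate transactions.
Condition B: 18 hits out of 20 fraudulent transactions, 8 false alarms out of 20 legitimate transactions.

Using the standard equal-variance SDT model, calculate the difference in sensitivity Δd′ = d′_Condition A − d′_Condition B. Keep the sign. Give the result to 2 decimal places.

Condition A: z(0.5750) = 0.189, z(0.4000) = -0.253, d' = 0.442
Condition B: z(0.9000) = 1.282, z(0.4000) = -0.253, d' = 1.535
Δd' = d'_Condition A − d'_Condition B = 0.442 − 1.535 = -1.093
Condition B has the higher sensitivity.

Δd′ = -1.09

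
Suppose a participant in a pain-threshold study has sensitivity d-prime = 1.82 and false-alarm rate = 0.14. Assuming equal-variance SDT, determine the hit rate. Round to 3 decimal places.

hit rate = 0.770

z(false-alarm rate) = z(0.14) = -1.0803
z(H) = z(FA) + d' = -1.0803 + 1.82 = 0.7397
hit rate = Φ(0.7397) = 0.7703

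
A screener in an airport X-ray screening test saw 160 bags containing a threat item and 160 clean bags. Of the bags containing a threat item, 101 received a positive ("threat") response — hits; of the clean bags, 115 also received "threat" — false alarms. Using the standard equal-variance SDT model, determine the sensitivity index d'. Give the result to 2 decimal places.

H = 101/160 = 0.6312
FA = 115/160 = 0.7188
Φ⁻¹(H) = Φ⁻¹(0.6312) = 0.335
Φ⁻¹(FA) = Φ⁻¹(0.7188) = 0.579
d' = z(H) − z(FA) = 0.335 − 0.579 = -0.244

d' = -0.24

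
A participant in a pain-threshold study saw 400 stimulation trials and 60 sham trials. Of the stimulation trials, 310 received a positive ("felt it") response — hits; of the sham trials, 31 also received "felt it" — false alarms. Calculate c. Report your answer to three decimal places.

c = -0.399

H = 310/400 = 0.7750
FA = 31/60 = 0.5167
Φ⁻¹(H) = 0.7554
Φ⁻¹(FA) = 0.0419
c = −½·[z(H) + z(FA)] = −0.5 × (0.7554 + 0.0419) = -0.39865
c < 0: the participant has a liberal response bias.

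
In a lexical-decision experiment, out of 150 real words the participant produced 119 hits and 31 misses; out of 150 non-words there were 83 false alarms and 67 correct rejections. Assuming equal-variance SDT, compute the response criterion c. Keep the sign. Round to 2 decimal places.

c = -0.48

H = 119/150 = 0.7933
FA = 83/150 = 0.5533
z(H) = z(0.7933) = 0.8179
z(FA) = z(0.5533) = 0.1340
c = −½·[z(H) + z(FA)] = −0.5 × (0.8179 + 0.1340) = -0.47595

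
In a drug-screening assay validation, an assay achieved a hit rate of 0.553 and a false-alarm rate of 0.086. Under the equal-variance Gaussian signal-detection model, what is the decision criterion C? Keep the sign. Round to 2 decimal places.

C = 0.62

Φ⁻¹(H) = Φ⁻¹(0.553) = 0.1332
Φ⁻¹(FA) = Φ⁻¹(0.086) = -1.3658
c = −½·[z(H) + z(FA)] = −0.5 × (0.1332 + (-1.3658)) = 0.6163
c > 0: the assay has a conservative response bias.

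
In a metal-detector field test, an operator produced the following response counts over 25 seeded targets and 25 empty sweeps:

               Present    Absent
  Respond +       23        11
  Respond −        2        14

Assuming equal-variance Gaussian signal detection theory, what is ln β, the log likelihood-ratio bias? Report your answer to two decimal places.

ln β = -0.98

H = 23/25 = 0.9200
FA = 11/25 = 0.4400
z(H) = 1.405
z(FA) = -0.151
ln β = −½·[z(H)² − z(FA)²] = −0.5 × (1.974 − 0.023) = -0.9755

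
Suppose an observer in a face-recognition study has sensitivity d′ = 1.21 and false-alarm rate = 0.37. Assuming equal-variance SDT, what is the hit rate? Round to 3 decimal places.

hit rate = 0.810

z(false-alarm rate) = z(0.37) = -0.3319
z(H) = z(FA) + d' = -0.3319 + 1.21 = 0.8781
hit rate = Φ(0.8781) = 0.8101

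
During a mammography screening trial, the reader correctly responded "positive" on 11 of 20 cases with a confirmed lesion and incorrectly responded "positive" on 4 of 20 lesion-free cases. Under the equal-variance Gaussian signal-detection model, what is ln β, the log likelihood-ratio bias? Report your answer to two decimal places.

ln β = 0.35

H = 11/20 = 0.5500
FA = 4/20 = 0.2000
Φ⁻¹(0.5500) = 0.126, Φ⁻¹(0.2000) = -0.842
ln β = −½·[z(H)² − z(FA)²] = −0.5 × (0.016 − 0.709) = 0.3465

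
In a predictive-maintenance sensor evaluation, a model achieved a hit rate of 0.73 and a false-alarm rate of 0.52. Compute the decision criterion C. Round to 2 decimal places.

z(0.73) = 0.6128, z(0.52) = 0.0502
c = −½·[z(H) + z(FA)] = −0.5 × (0.6128 + 0.0502) = -0.3315

C = -0.33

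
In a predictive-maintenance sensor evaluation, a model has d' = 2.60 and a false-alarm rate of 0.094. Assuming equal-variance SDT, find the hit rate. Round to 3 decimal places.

z(false-alarm rate) = z(0.094) = -1.3165
z(H) = z(FA) + d' = -1.3165 + 2.60 = 1.2835
hit rate = Φ(1.2835) = 0.9003

hit rate = 0.900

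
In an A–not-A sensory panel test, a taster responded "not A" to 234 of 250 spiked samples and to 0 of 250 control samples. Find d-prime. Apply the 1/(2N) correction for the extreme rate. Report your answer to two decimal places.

d-prime = 4.40

The false-alarm rate is 0/250 = 0, so apply the 1/(2N) correction: FA → 1/(2·250) = 0.00200.
z(H) = z(0.93600) = 1.522
z(FA) = z(0.00200) = -2.878
d' = 1.522 − (-2.878) = 4.400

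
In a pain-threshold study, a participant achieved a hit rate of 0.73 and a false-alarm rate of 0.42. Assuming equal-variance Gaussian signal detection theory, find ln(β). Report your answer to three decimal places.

z(0.73) = 0.6128, z(0.42) = -0.2019
ln β = −½·[z(H)² − z(FA)²] = −0.5 × (0.3755 − 0.0408) = -0.16735

ln β = -0.167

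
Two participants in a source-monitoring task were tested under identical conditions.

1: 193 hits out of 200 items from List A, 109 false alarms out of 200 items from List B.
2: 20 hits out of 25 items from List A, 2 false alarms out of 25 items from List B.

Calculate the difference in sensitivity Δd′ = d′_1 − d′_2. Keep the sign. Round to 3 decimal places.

Δd′ = -0.548

1: z(0.9650) = 1.8119, z(0.5450) = 0.1130, d' = 1.6989
2: z(0.8000) = 0.8416, z(0.0800) = -1.4051, d' = 2.2467
Δd' = d'_1 − d'_2 = 1.6989 − 2.2467 = -0.5478
2 has the higher sensitivity.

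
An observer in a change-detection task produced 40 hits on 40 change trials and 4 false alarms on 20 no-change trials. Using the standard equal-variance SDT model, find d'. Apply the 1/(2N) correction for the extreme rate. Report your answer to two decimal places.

d' = 3.08

The hit rate is 40/40 = 1, so apply the 1/(2N) correction: H → 1 − 1/(2·40) = 0.98750.
z(H) = z(0.98750) = 2.241
z(FA) = z(0.20000) = -0.842
d' = 2.241 − (-0.842) = 3.083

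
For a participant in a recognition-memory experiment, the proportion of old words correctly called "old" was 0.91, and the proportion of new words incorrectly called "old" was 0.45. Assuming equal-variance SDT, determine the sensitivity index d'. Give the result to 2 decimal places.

Φ⁻¹(H) = 1.341
Φ⁻¹(FA) = -0.126
d' = z(H) − z(FA) = 1.341 − (-0.126) = 1.467

d' = 1.47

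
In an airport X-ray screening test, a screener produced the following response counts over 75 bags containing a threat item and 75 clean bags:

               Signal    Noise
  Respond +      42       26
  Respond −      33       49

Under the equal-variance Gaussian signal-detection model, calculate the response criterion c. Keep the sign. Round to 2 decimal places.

c = 0.12

H = 42/75 = 0.5600
FA = 26/75 = 0.3467
z(H) = z(0.5600) = 0.151
z(FA) = z(0.3467) = -0.394
c = −½·[z(H) + z(FA)] = −0.5 × (0.151 + (-0.394)) = 0.1215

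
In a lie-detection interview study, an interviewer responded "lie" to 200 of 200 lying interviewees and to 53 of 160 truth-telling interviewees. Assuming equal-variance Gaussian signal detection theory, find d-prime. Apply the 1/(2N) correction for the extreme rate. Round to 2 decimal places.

The hit rate is 200/200 = 1, so apply the 1/(2N) correction: H → 1 − 1/(2·200) = 0.99750.
z(H) = z(0.99750) = 2.807
z(FA) = z(0.33125) = -0.436
d' = 2.807 − (-0.436) = 3.243

d-prime = 3.24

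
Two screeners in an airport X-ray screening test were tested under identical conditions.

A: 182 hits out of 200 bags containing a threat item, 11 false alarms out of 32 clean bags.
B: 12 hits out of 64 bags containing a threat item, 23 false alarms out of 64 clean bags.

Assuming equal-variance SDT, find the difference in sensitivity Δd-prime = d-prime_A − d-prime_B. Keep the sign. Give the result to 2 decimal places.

Δd-prime = 2.27

A: z(0.9100) = 1.341, z(0.3438) = -0.402, d' = 1.743
B: z(0.1875) = -0.887, z(0.3594) = -0.360, d' = -0.527
Δd' = d'_A − d'_B = 1.743 − (-0.527) = 2.270
A has the higher sensitivity.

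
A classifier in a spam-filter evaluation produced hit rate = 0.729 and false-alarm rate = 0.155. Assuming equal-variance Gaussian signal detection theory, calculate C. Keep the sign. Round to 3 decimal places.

C = 0.203

z(H) = 0.6098
z(FA) = -1.0152
c = −½·[z(H) + z(FA)] = −0.5 × (0.6098 + (-1.0152)) = 0.2027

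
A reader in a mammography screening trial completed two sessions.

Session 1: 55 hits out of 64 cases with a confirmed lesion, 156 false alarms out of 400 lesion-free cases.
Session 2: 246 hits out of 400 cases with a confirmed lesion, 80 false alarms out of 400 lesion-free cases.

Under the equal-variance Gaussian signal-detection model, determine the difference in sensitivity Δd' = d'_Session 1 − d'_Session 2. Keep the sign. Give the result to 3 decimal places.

Session 1: z(0.8594) = 1.0776, z(0.3900) = -0.2793, d' = 1.3569
Session 2: z(0.6150) = 0.2924, z(0.2000) = -0.8416, d' = 1.1340
Δd' = d'_Session 1 − d'_Session 2 = 1.3569 − 1.1340 = 0.2229
Session 1 has the higher sensitivity.

Δd' = 0.223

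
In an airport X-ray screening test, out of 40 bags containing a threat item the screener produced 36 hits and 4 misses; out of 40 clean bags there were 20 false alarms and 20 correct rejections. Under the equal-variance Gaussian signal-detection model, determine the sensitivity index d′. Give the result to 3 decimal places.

H = 36/40 = 0.9000
FA = 20/40 = 0.5000
z(H) = z(0.9000) = 1.2816
z(FA) = z(0.5000) = 0.0000
d' = z(H) − z(FA) = 1.2816 − 0.0000 = 1.2816

d′ = 1.282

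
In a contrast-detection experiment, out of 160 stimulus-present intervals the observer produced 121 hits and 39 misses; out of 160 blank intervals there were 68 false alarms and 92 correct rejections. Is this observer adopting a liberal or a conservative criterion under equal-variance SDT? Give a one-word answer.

liberal

z(H) = 0.694, z(FA) = -0.189
c = −½·(z(H) + z(FA)) = -0.2525
c < 0 → liberal criterion (biased toward responding “yes”).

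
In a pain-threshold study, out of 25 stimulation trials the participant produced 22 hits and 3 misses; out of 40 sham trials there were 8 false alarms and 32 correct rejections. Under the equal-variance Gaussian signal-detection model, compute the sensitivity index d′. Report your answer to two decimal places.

H = 22/25 = 0.8800
FA = 8/40 = 0.2000
z(0.8800) = 1.1750, z(0.2000) = -0.8416
d' = z(H) − z(FA) = 1.1750 − (-0.8416) = 2.0166

d′ = 2.02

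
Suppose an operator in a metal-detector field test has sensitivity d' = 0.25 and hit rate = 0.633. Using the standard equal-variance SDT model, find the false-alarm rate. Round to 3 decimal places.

z(hit rate) = z(0.633) = 0.3398
z(FA) = z(H) − d' = 0.3398 − 0.25 = 0.0898
false-alarm rate = Φ(0.0898) = 0.5358

false-alarm rate = 0.536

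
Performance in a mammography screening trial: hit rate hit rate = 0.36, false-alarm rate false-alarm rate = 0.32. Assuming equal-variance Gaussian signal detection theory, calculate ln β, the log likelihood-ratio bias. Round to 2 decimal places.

ln β = 0.05

z(0.36) = -0.358, z(0.32) = -0.468
ln β = −½·[z(H)² − z(FA)²] = −0.5 × (0.128 − 0.219) = 0.0455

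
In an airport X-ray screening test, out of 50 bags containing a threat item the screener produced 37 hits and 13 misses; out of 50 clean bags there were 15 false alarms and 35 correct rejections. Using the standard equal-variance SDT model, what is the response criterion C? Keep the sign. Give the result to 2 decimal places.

H = 37/50 = 0.7400
FA = 15/50 = 0.3000
z(0.7400) = 0.643, z(0.3000) = -0.524
c = −½·[z(H) + z(FA)] = −0.5 × (0.643 + (-0.524)) = -0.0595

C = -0.06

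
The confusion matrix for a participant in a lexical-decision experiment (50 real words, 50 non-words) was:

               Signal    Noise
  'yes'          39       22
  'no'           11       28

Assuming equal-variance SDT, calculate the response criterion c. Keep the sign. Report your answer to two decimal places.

H = 39/50 = 0.7800
FA = 22/50 = 0.4400
z(H) = z(0.7800) = 0.772
z(FA) = z(0.4400) = -0.151
c = −½·[z(H) + z(FA)] = −0.5 × (0.772 + (-0.151)) = -0.3105
c < 0: the participant has a liberal response bias.

c = -0.31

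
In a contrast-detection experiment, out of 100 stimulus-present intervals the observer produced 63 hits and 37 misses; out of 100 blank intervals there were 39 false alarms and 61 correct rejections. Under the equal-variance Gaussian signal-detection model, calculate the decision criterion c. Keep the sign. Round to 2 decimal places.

c = -0.03

H = 63/100 = 0.6300
FA = 39/100 = 0.3900
z(0.6300) = 0.3319, z(0.3900) = -0.2793
c = −½·[z(H) + z(FA)] = −0.5 × (0.3319 + (-0.2793)) = -0.0263
c < 0: the observer has a liberal response bias.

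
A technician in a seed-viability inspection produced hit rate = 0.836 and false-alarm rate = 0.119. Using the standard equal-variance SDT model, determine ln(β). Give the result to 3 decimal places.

ln β = 0.218

z(H) = 0.9782
z(FA) = -1.1800
ln β = −½·[z(H)² − z(FA)²] = −0.5 × (0.9569 − 1.3924) = 0.21775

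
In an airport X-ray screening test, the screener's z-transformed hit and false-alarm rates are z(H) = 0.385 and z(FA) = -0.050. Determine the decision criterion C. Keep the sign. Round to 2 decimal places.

C = -0.17

c = −½·[z(H) + z(FA)] = −½·(0.385 + (-0.050)) = -0.1675
c < 0: the screener has a liberal response bias.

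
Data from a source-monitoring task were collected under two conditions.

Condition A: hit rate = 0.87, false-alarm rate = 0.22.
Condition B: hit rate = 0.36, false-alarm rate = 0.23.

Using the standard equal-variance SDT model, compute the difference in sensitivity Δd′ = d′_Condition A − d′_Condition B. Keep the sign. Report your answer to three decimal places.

Δd′ = 1.518

Condition A: z(0.87) = 1.1264, z(0.22) = -0.7722, d' = 1.8986
Condition B: z(0.36) = -0.3585, z(0.23) = -0.7388, d' = 0.3803
Δd' = d'_Condition A − d'_Condition B = 1.8986 − 0.3803 = 1.5183
Condition A has the higher sensitivity.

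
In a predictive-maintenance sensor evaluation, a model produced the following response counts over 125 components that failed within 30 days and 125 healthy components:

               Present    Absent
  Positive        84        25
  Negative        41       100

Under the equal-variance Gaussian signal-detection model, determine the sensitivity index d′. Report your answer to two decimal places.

d′ = 1.29

H = 84/125 = 0.6720
FA = 25/125 = 0.2000
Φ⁻¹(H) = Φ⁻¹(0.6720) = 0.4454
Φ⁻¹(FA) = Φ⁻¹(0.2000) = -0.8416
d' = z(H) − z(FA) = 0.4454 − (-0.8416) = 1.2870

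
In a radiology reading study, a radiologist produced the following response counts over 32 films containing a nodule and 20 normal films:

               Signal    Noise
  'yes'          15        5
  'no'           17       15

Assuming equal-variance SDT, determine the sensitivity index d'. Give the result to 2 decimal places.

d' = 0.60

H = 15/32 = 0.4688
FA = 5/20 = 0.2500
z(H) = z(0.4688) = -0.0783
z(FA) = z(0.2500) = -0.6745
d' = z(H) − z(FA) = -0.0783 − (-0.6745) = 0.5962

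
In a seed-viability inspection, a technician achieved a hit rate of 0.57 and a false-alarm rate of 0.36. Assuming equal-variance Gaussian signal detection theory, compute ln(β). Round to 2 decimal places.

Φ⁻¹(H) = Φ⁻¹(0.57) = 0.176
Φ⁻¹(FA) = Φ⁻¹(0.36) = -0.358
ln β = −½·[z(H)² − z(FA)²] = −0.5 × (0.031 − 0.128) = 0.0485

ln β = 0.05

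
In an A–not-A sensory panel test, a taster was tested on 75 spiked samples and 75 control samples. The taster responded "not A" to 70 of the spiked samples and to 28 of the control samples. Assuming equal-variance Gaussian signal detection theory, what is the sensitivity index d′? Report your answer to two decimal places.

H = 70/75 = 0.9333
FA = 28/75 = 0.3733
z(0.9333) = 1.5008, z(0.3733) = -0.3231
d' = z(H) − z(FA) = 1.5008 − (-0.3231) = 1.8239

d′ = 1.82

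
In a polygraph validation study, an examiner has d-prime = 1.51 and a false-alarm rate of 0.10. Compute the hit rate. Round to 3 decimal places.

hit rate = 0.590

z(false-alarm rate) = z(0.10) = -1.2816
z(H) = z(FA) + d' = -1.2816 + 1.51 = 0.2284
hit rate = Φ(0.2284) = 0.5903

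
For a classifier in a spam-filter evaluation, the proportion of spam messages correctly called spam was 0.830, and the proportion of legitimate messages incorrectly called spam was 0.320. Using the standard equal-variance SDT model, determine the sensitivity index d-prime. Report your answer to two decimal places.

z(H) = 0.9542
z(FA) = -0.4677
d' = z(H) − z(FA) = 0.9542 − (-0.4677) = 1.4219

d-prime = 1.42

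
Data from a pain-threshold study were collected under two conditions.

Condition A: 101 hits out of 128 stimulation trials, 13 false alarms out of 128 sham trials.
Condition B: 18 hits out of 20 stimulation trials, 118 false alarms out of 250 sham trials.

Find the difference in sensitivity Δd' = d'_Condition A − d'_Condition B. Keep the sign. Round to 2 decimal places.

Condition A: z(0.7891) = 0.803, z(0.1016) = -1.272, d' = 2.075
Condition B: z(0.9000) = 1.282, z(0.4720) = -0.070, d' = 1.352
Δd' = d'_Condition A − d'_Condition B = 2.075 − 1.352 = 0.723
Condition A has the higher sensitivity.

Δd' = 0.72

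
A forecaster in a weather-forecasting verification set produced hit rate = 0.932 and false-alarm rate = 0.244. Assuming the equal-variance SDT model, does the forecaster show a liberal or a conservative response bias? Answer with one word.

z(H) = 1.491, z(FA) = -0.693
c = −½·(z(H) + z(FA)) = -0.399
c < 0 → liberal criterion (biased toward responding “yes”).

liberal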